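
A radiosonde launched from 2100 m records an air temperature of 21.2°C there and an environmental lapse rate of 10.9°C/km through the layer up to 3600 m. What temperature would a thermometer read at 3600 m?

4.85°C

From 2100 m to 3600 m (environmental): cools by 10.9 × 1.5 = 16.35°C, giving 4.85°C.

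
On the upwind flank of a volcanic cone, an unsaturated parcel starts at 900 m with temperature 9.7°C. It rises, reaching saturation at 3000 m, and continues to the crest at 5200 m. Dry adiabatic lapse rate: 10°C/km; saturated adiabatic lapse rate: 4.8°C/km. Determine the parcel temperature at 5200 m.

900 → 3000 m (dry, 10°C/km): ΔT = -10 × 2.1 = -21°C → T = -11.3°C
3000 → 5200 m (saturated, 4.8°C/km): ΔT = -4.8 × 2.2 = -10.56°C → T = -21.86°C

-21.86°C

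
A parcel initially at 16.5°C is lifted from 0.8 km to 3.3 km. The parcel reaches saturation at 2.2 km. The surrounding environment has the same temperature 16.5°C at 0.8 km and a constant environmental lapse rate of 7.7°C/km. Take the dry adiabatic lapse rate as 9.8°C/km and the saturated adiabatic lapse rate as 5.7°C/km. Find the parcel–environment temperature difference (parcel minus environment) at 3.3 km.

-0.74°C (parcel cooler than environment)

Parcel:
  Dry to 2200 m: -9.8 × 1.4 km = -13.72°C, so T = 2.78°C.
  Saturated to 3300 m: -5.7 × 1.1 km = -6.27°C, so T = -3.49°C.
Environment:
  Environment to 3300 m: -7.7 × 2.5 km = -19.25°C, so T = -2.75°C.
T_parcel − T_env = -3.49 − (-2.75) = -0.74°C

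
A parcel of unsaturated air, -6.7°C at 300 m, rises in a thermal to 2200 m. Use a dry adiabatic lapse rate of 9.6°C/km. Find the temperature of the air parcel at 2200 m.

From 300 m to 2200 m (dry adiabatic): cools by 9.6 × 1.9 = 18.24°C, giving -24.94°C.

-24.94°C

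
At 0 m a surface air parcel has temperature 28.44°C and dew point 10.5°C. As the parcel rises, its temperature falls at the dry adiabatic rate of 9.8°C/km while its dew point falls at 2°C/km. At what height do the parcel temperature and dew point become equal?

2300 m

T and T_d converge at 9.8 − 2 = 7.8°C per km
Height above start = (28.44 − 10.5) / 7.8 = 2.3 km
LCL altitude = 0 m + 2300 m = 2300 m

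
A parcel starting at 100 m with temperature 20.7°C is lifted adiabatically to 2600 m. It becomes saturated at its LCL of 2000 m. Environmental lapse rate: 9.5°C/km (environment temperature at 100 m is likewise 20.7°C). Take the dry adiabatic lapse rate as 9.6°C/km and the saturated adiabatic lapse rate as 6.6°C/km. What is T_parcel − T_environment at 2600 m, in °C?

+1.55°C (parcel warmer than environment)

Parcel:
  From 100 m to 2000 m (dry): cools by 9.6 × 1.9 = 18.24°C, giving 2.46°C.
  From 2000 m to 2600 m (saturated): cools by 6.6 × 0.6 = 3.96°C, giving -1.5°C.
Environment:
  From 100 m to 2600 m (environment): cools by 9.5 × 2.5 = 23.75°C, giving -3.05°C.
T_parcel − T_env = -1.5 − (-3.05) = +1.55°C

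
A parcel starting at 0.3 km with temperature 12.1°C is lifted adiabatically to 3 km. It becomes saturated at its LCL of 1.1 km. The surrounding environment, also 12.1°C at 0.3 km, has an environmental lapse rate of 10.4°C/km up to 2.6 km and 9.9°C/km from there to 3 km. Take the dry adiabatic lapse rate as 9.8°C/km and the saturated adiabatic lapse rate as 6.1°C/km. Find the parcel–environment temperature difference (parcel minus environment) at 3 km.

Parcel:
  Dry to 1100 m: -9.8 × 0.8 km = -7.84°C, so T = 4.26°C.
  Saturated to 3000 m: -6.1 × 1.9 km = -11.59°C, so T = -7.33°C.
Environment:
  Environment, lower layer to 2600 m: -10.4 × 2.3 km = -23.92°C, so T = -11.82°C.
  Environment, upper layer to 3000 m: -9.9 × 0.4 km = -3.96°C, so T = -15.78°C.
T_parcel − T_env = -7.33 − (-15.78) = +8.45°C

+8.45°C (parcel warmer than environment)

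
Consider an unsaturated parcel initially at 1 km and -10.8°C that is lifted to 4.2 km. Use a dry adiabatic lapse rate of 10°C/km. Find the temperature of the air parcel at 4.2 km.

Dry adiabatic to 4200 m: -10 × 3.2 km = -32°C, so T = -42.8°C.

-42.8°C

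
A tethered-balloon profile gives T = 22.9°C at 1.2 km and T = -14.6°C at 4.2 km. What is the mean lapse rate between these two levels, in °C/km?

Γ = −ΔT/Δz = (22.9 − (-14.6)) / (4200 − 1200) m
  = 37.5°C / 3 km = 12.5°C/km

12.5°C/km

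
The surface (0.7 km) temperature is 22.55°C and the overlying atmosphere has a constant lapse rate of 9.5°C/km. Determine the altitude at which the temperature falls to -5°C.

Height above start = (22.55 − (-5)) / 9.5 = 2.9 km
Altitude = 700 m + 2900 m = 3600 m

3.6 km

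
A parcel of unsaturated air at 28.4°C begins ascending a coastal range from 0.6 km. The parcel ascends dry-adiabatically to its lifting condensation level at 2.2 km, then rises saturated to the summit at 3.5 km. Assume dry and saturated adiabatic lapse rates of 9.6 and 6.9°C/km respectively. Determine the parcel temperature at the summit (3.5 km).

600–2200 m, dry: Δz = 1.6 km ⇒ ΔT = -15.36°C; T = 13.04°C
2200–3500 m, saturated: Δz = 1.3 km ⇒ ΔT = -8.97°C; T = 4.07°C

4.07°C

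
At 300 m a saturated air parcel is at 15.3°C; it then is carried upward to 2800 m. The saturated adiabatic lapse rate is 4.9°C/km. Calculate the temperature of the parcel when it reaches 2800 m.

300–2800 m, saturated adiabatic: Δz = 2.5 km ⇒ ΔT = -12.25°C; T = 3.05°C

3.05°C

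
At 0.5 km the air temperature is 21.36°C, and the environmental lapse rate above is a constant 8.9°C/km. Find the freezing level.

Height above start = (21.36 − 0) / 8.9 = 2.4 km
Altitude = 500 m + 2400 m = 2900 m

2.9 km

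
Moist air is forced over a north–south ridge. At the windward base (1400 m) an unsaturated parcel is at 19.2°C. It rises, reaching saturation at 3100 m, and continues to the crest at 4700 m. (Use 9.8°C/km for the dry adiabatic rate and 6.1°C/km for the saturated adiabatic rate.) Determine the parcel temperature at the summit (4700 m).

-7.22°C

1400 → 3100 m (dry, 9.8°C/km): ΔT = -9.8 × 1.7 = -16.66°C → T = 2.54°C
3100 → 4700 m (saturated, 6.1°C/km): ΔT = -6.1 × 1.6 = -9.76°C → T = -7.22°C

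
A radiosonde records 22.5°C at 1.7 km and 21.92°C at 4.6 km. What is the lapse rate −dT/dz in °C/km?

Γ = −ΔT/Δz = (22.5 − 21.92) / (4600 − 1700) m
  = 0.58°C / 2.9 km = 0.2°C/km

0.2°C/km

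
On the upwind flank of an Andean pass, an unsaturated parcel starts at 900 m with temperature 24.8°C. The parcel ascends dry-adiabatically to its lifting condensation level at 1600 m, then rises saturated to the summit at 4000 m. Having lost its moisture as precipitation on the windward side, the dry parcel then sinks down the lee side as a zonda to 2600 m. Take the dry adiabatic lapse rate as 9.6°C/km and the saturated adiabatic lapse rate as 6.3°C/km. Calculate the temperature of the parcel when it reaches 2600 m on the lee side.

16.4°C

Dry to 1600 m: -9.6 × 0.7 km = -6.72°C, so T = 18.08°C.
Saturated to 4000 m: -6.3 × 2.4 km = -15.12°C, so T = 2.96°C.
Dry descent to 2600 m: +9.6 × 1.4 km = +13.44°C, so T = 16.4°C.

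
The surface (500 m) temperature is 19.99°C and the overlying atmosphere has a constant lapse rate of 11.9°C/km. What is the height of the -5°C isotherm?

2600 m

Height above start = (19.99 − (-5)) / 11.9 = 2.1 km
Altitude = 500 m + 2100 m = 2600 m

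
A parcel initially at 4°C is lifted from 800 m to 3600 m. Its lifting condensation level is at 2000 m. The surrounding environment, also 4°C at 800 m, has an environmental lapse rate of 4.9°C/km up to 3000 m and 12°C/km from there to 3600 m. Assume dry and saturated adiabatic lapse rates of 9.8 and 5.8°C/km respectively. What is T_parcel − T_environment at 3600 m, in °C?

-3.06°C (parcel cooler than environment)

Parcel:
  800 → 2000 m (dry, 9.8°C/km): ΔT = -9.8 × 1.2 = -11.76°C → T = -7.76°C
  2000 → 3600 m (saturated, 5.8°C/km): ΔT = -5.8 × 1.6 = -9.28°C → T = -17.04°C
Environment:
  800 → 3000 m (environment, lower layer, 4.9°C/km): ΔT = -4.9 × 2.2 = -10.78°C → T = -6.78°C
  3000 → 3600 m (environment, upper layer, 12°C/km): ΔT = -12 × 0.6 = -7.2°C → T = -13.98°C
T_parcel − T_env = -17.04 − (-13.98) = -3.06°C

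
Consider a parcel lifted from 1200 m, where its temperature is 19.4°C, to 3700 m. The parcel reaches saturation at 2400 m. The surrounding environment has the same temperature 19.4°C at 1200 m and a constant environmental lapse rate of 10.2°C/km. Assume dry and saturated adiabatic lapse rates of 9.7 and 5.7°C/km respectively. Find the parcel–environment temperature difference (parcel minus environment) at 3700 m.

Parcel:
  From 1200 m to 2400 m (dry): cools by 9.7 × 1.2 = 11.64°C, giving 7.76°C.
  From 2400 m to 3700 m (saturated): cools by 5.7 × 1.3 = 7.41°C, giving 0.35°C.
Environment:
  From 1200 m to 3700 m (environment): cools by 10.2 × 2.5 = 25.5°C, giving -6.1°C.
T_parcel − T_env = 0.35 − (-6.1) = +6.45°C

+6.45°C (parcel warmer than environment)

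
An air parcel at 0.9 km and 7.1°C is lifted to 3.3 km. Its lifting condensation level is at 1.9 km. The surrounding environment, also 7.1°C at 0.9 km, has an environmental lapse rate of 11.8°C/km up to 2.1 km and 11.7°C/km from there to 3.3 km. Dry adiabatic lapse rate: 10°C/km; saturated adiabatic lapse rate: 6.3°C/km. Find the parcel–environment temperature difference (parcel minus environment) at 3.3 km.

Parcel:
  Dry to 1900 m: -10 × 1 km = -10°C, so T = -2.9°C.
  Saturated to 3300 m: -6.3 × 1.4 km = -8.82°C, so T = -11.72°C.
Environment:
  Environment, lower layer to 2100 m: -11.8 × 1.2 km = -14.16°C, so T = -7.06°C.
  Environment, upper layer to 3300 m: -11.7 × 1.2 km = -14.04°C, so T = -21.1°C.
T_parcel − T_env = -11.72 − (-21.1) = +9.38°C

+9.38°C (parcel warmer than environment)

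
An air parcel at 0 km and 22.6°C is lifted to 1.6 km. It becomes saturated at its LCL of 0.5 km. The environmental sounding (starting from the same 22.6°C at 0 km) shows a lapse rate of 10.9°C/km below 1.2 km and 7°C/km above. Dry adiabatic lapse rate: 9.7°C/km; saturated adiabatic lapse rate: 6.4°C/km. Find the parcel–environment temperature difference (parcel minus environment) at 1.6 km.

Parcel:
  0 → 500 m (dry, 9.7°C/km): ΔT = -9.7 × 0.5 = -4.85°C → T = 17.75°C
  500 → 1600 m (saturated, 6.4°C/km): ΔT = -6.4 × 1.1 = -7.04°C → T = 10.71°C
Environment:
  0 → 1200 m (environment, lower layer, 10.9°C/km): ΔT = -10.9 × 1.2 = -13.08°C → T = 9.52°C
  1200 → 1600 m (environment, upper layer, 7°C/km): ΔT = -7 × 0.4 = -2.8°C → T = 6.72°C
T_parcel − T_env = 10.71 − 6.72 = +3.99°C

+3.99°C (parcel warmer than environment)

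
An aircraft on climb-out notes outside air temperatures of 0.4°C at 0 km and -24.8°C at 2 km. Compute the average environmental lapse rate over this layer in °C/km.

12.6°C/km

Γ = −ΔT/Δz = (0.4 − (-24.8)) / (2000 − 0) m
  = 25.2°C / 2 km = 12.6°C/km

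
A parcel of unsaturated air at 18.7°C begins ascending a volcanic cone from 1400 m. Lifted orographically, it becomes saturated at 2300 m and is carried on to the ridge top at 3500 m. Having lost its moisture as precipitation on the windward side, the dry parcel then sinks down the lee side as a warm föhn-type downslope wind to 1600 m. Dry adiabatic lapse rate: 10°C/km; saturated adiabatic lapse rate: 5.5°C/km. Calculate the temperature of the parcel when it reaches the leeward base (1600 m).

22.1°C

From 1400 m to 2300 m (dry): cools by 10 × 0.9 = 9°C, giving 9.7°C.
From 2300 m to 3500 m (saturated): cools by 5.5 × 1.2 = 6.6°C, giving 3.1°C.
From 3500 m to 1600 m (dry descent): warms by 10 × 1.9 = 19°C, giving 22.1°C.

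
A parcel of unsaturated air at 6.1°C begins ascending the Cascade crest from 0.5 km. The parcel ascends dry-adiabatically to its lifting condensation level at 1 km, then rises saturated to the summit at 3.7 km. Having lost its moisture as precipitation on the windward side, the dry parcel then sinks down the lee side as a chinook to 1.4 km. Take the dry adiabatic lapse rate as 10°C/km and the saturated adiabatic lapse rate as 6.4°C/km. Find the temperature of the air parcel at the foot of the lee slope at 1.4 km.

500 → 1000 m (dry, 10°C/km): ΔT = -10 × 0.5 = -5°C → T = 1.1°C
1000 → 3700 m (saturated, 6.4°C/km): ΔT = -6.4 × 2.7 = -17.28°C → T = -16.18°C
3700 → 1400 m (dry descent, 10°C/km): ΔT = +10 × 2.3 = +23°C → T = 6.82°C

6.82°C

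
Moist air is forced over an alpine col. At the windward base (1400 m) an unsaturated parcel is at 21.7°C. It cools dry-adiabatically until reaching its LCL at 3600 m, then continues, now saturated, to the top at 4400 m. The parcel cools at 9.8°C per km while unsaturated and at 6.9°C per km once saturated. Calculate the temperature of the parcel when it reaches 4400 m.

From 1400 m to 3600 m (dry): cools by 9.8 × 2.2 = 21.56°C, giving 0.14°C.
From 3600 m to 4400 m (saturated): cools by 6.9 × 0.8 = 5.52°C, giving -5.38°C.

-5.38°C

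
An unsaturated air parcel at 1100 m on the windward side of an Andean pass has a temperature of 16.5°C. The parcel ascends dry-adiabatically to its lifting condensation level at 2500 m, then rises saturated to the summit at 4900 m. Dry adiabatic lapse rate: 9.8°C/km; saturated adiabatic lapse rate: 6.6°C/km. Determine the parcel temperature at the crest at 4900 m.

-13.06°C

1100 → 2500 m (dry, 9.8°C/km): ΔT = -9.8 × 1.4 = -13.72°C → T = 2.78°C
2500 → 4900 m (saturated, 6.6°C/km): ΔT = -6.6 × 2.4 = -15.84°C → T = -13.06°C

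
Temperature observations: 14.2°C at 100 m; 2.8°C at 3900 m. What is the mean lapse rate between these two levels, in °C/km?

Γ = −ΔT/Δz = (14.2 − 2.8) / (3900 − 100) m
  = 11.4°C / 3.8 km = 3°C/km

3°C/km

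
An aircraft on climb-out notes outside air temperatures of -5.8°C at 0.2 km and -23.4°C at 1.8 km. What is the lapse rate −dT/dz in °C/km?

11°C/km

Γ = −ΔT/Δz = (-5.8 − (-23.4)) / (1800 − 200) m
  = 17.6°C / 1.6 km = 11°C/km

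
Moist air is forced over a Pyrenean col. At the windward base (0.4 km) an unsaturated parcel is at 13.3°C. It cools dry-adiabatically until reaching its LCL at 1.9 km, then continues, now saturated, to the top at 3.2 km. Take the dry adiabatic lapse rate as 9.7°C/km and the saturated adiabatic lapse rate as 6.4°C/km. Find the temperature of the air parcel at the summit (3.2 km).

400–1900 m, dry: Δz = 1.5 km ⇒ ΔT = -14.55°C; T = -1.25°C
1900–3200 m, saturated: Δz = 1.3 km ⇒ ΔT = -8.32°C; T = -9.57°C

-9.57°C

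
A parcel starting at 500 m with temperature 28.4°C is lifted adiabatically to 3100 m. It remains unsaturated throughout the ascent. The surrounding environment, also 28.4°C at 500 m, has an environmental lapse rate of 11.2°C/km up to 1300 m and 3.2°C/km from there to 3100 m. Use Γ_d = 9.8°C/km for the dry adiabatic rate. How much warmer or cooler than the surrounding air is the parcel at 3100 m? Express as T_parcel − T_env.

-10.76°C (parcel cooler than environment)

Parcel:
  From 500 m to 3100 m (dry): cools by 9.8 × 2.6 = 25.48°C, giving 2.92°C.
Environment:
  From 500 m to 1300 m (environment, lower layer): cools by 11.2 × 0.8 = 8.96°C, giving 19.44°C.
  From 1300 m to 3100 m (environment, upper layer): cools by 3.2 × 1.8 = 5.76°C, giving 13.68°C.
T_parcel − T_env = 2.92 − 13.68 = -10.76°C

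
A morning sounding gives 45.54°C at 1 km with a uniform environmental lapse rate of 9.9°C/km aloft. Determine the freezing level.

5.6 km

Height above start = (45.54 − 0) / 9.9 = 4.6 km
Altitude = 1000 m + 4600 m = 5600 m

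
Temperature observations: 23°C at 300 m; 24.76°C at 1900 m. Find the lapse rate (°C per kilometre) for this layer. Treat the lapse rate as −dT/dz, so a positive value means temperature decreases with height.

Γ = −ΔT/Δz = (23 − 24.76) / (1900 − 300) m
  = -1.76°C / 1.6 km = -1.1°C/km

-1.1°C/km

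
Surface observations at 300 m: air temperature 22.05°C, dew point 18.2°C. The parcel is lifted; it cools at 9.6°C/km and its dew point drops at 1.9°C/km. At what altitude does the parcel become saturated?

T and T_d converge at 9.6 − 1.9 = 7.7°C per km
Height above start = (22.05 − 18.2) / 7.7 = 0.5 km
LCL altitude = 300 m + 500 m = 800 m

800 m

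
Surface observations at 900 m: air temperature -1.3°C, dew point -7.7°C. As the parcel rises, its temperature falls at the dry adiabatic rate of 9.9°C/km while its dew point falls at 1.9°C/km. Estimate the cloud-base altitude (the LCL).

T and T_d converge at 9.9 − 1.9 = 8°C per km
Height above start = (-1.3 − (-7.7)) / 8 = 0.8 km
LCL altitude = 900 m + 800 m = 1700 m

1700 m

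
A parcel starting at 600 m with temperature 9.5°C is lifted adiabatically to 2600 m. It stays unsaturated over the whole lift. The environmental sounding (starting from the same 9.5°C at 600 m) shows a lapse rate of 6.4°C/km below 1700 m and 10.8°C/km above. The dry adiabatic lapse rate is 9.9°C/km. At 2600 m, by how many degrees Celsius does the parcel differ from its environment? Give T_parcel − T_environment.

Parcel:
  Dry to 2600 m: -9.9 × 2 km = -19.8°C, so T = -10.3°C.
Environment:
  Environment, lower layer to 1700 m: -6.4 × 1.1 km = -7.04°C, so T = 2.46°C.
  Environment, upper layer to 2600 m: -10.8 × 0.9 km = -9.72°C, so T = -7.26°C.
T_parcel − T_env = -10.3 − (-7.26) = -3.04°C

-3.04°C (parcel cooler than environment)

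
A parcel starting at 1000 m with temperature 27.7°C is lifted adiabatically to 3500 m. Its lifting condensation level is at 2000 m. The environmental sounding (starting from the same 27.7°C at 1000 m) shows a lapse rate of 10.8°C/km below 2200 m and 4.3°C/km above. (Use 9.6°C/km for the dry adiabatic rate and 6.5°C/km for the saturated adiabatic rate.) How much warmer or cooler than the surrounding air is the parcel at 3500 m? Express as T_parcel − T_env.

Parcel:
  From 1000 m to 2000 m (dry): cools by 9.6 × 1 = 9.6°C, giving 18.1°C.
  From 2000 m to 3500 m (saturated): cools by 6.5 × 1.5 = 9.75°C, giving 8.35°C.
Environment:
  From 1000 m to 2200 m (environment, lower layer): cools by 10.8 × 1.2 = 12.96°C, giving 14.74°C.
  From 2200 m to 3500 m (environment, upper layer): cools by 4.3 × 1.3 = 5.59°C, giving 9.15°C.
T_parcel − T_env = 8.35 − 9.15 = -0.8°C

-0.8°C (parcel cooler than environment)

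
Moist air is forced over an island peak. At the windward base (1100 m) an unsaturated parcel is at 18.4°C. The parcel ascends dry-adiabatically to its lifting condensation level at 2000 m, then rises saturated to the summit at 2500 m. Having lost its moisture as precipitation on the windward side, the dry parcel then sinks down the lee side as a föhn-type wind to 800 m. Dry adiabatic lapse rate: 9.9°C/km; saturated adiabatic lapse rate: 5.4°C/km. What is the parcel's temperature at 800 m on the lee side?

23.62°C

1100 → 2000 m (dry, 9.9°C/km): ΔT = -9.9 × 0.9 = -8.91°C → T = 9.49°C
2000 → 2500 m (saturated, 5.4°C/km): ΔT = -5.4 × 0.5 = -2.7°C → T = 6.79°C
2500 → 800 m (dry descent, 9.9°C/km): ΔT = +9.9 × 1.7 = +16.83°C → T = 23.62°C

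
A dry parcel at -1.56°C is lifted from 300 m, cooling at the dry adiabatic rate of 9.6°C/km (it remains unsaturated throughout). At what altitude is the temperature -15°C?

1700 m

Height above start = (-1.56 − (-15)) / 9.6 = 1.4 km
Altitude = 300 m + 1400 m = 1700 m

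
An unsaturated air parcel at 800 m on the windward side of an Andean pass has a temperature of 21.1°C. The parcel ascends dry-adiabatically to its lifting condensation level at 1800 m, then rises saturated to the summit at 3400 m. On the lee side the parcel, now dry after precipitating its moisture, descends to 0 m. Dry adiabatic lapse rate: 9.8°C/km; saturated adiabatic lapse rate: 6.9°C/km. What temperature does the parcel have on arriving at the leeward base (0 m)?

33.58°C

From 800 m to 1800 m (dry): cools by 9.8 × 1 = 9.8°C, giving 11.3°C.
From 1800 m to 3400 m (saturated): cools by 6.9 × 1.6 = 11.04°C, giving 0.26°C.
From 3400 m to 0 m (dry descent): warms by 9.8 × 3.4 = 33.32°C, giving 33.58°C.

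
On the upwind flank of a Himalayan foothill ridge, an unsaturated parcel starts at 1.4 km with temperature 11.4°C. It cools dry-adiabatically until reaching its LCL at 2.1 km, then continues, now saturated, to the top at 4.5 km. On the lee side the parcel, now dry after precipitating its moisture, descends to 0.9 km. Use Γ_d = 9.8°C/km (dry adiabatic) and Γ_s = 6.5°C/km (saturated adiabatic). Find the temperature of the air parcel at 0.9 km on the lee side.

24.22°C

Dry to 2100 m: -9.8 × 0.7 km = -6.86°C, so T = 4.54°C.
Saturated to 4500 m: -6.5 × 2.4 km = -15.6°C, so T = -11.06°C.
Dry descent to 900 m: +9.8 × 3.6 km = +35.28°C, so T = 24.22°C.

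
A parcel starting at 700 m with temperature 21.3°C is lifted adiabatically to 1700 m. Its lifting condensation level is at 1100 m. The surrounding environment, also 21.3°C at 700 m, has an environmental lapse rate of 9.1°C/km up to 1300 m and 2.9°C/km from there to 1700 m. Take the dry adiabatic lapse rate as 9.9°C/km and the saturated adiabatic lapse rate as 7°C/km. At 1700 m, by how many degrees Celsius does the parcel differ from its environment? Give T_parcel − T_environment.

Parcel:
  700–1100 m, dry: Δz = 0.4 km ⇒ ΔT = -3.96°C; T = 17.34°C
  1100–1700 m, saturated: Δz = 0.6 km ⇒ ΔT = -4.2°C; T = 13.14°C
Environment:
  700–1300 m, environment, lower layer: Δz = 0.6 km ⇒ ΔT = -5.46°C; T = 15.84°C
  1300–1700 m, environment, upper layer: Δz = 0.4 km ⇒ ΔT = -1.16°C; T = 14.68°C
T_parcel − T_env = 13.14 − 14.68 = -1.54°C

-1.54°C (parcel cooler than environment)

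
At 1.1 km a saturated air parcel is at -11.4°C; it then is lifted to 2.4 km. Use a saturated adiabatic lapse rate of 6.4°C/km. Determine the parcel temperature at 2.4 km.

-19.72°C

Saturated adiabatic to 2400 m: -6.4 × 1.3 km = -8.32°C, so T = -19.72°C.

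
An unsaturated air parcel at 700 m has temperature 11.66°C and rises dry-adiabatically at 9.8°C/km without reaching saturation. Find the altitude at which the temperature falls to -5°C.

2400 m

Height above start = (11.66 − (-5)) / 9.8 = 1.7 km
Altitude = 700 m + 1700 m = 2400 m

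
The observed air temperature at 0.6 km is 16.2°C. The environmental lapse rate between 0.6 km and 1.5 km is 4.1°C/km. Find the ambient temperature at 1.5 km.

12.51°C

600–1500 m, environmental: Δz = 0.9 km ⇒ ΔT = -3.69°C; T = 12.51°C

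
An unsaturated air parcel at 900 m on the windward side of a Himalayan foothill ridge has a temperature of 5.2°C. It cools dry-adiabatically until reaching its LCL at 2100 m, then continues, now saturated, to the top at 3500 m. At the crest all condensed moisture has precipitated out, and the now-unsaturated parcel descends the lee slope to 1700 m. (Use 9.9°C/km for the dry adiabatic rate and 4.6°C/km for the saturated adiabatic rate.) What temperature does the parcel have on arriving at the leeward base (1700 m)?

From 900 m to 2100 m (dry): cools by 9.9 × 1.2 = 11.88°C, giving -6.68°C.
From 2100 m to 3500 m (saturated): cools by 4.6 × 1.4 = 6.44°C, giving -13.12°C.
From 3500 m to 1700 m (dry descent): warms by 9.9 × 1.8 = 17.82°C, giving 4.7°C.

4.7°C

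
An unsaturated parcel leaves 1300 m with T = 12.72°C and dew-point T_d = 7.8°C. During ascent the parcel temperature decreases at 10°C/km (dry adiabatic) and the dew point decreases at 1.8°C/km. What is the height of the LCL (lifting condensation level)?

1900 m

T and T_d converge at 10 − 1.8 = 8.2°C per km
Height above start = (12.72 − 7.8) / 8.2 = 0.6 km
LCL altitude = 1300 m + 600 m = 1900 m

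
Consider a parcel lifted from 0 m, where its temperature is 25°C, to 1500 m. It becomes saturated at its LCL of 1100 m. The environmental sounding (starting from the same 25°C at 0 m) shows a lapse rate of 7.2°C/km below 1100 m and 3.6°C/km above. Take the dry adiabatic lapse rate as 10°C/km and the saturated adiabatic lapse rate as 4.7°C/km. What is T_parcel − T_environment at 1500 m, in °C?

-3.52°C (parcel cooler than environment)

Parcel:
  0 → 1100 m (dry, 10°C/km): ΔT = -10 × 1.1 = -11°C → T = 14°C
  1100 → 1500 m (saturated, 4.7°C/km): ΔT = -4.7 × 0.4 = -1.88°C → T = 12.12°C
Environment:
  0 → 1100 m (environment, lower layer, 7.2°C/km): ΔT = -7.2 × 1.1 = -7.92°C → T = 17.08°C
  1100 → 1500 m (environment, upper layer, 3.6°C/km): ΔT = -3.6 × 0.4 = -1.44°C → T = 15.64°C
T_parcel − T_env = 12.12 − 15.64 = -3.52°C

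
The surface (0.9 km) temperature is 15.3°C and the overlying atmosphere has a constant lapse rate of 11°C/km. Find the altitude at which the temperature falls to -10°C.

Height above start = (15.3 − (-10)) / 11 = 2.3 km
Altitude = 900 m + 2300 m = 3200 m

3.2 km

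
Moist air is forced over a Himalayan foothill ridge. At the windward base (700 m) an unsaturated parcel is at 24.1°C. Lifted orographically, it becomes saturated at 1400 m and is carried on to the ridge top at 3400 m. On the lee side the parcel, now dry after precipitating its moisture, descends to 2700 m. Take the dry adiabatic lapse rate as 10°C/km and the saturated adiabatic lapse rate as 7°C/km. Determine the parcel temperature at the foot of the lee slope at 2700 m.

10.1°C

Dry to 1400 m: -10 × 0.7 km = -7°C, so T = 17.1°C.
Saturated to 3400 m: -7 × 2 km = -14°C, so T = 3.1°C.
Dry descent to 2700 m: +10 × 0.7 km = +7°C, so T = 10.1°C.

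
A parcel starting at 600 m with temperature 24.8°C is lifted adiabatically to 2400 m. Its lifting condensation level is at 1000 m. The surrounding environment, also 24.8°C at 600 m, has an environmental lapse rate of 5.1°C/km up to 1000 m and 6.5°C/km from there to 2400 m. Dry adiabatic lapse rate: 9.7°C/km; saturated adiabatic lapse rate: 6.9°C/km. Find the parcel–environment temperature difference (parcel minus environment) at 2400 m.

-2.4°C (parcel cooler than environment)

Parcel:
  Dry to 1000 m: -9.7 × 0.4 km = -3.88°C, so T = 20.92°C.
  Saturated to 2400 m: -6.9 × 1.4 km = -9.66°C, so T = 11.26°C.
Environment:
  Environment, lower layer to 1000 m: -5.1 × 0.4 km = -2.04°C, so T = 22.76°C.
  Environment, upper layer to 2400 m: -6.5 × 1.4 km = -9.1°C, so T = 13.66°C.
T_parcel − T_env = 11.26 − 13.66 = -2.4°C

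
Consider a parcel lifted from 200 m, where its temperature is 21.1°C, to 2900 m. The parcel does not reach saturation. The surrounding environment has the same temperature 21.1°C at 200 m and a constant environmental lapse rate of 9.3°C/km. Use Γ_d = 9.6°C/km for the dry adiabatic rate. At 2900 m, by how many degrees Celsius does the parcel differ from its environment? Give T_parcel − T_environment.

Parcel:
  From 200 m to 2900 m (dry): cools by 9.6 × 2.7 = 25.92°C, giving -4.82°C.
Environment:
  From 200 m to 2900 m (environment): cools by 9.3 × 2.7 = 25.11°C, giving -4.01°C.
T_parcel − T_env = -4.82 − (-4.01) = -0.81°C

-0.81°C (parcel cooler than environment)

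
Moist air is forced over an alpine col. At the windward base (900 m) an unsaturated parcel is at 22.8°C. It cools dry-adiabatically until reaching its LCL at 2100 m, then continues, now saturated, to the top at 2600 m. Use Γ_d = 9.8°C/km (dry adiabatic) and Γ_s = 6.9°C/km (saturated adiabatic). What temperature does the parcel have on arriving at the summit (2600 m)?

900–2100 m, dry: Δz = 1.2 km ⇒ ΔT = -11.76°C; T = 11.04°C
2100–2600 m, saturated: Δz = 0.5 km ⇒ ΔT = -3.45°C; T = 7.59°C

7.59°C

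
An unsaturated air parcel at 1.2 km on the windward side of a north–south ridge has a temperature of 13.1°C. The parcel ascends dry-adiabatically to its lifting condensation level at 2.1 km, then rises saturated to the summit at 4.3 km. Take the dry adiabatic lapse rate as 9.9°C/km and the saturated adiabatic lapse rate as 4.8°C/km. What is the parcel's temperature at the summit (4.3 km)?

Dry to 2100 m: -9.9 × 0.9 km = -8.91°C, so T = 4.19°C.
Saturated to 4300 m: -4.8 × 2.2 km = -10.56°C, so T = -6.37°C.

-6.37°C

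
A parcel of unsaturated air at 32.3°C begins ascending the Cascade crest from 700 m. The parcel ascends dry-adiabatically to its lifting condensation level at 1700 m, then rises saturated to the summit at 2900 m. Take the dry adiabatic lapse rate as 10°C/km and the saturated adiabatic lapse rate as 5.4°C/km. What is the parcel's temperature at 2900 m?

From 700 m to 1700 m (dry): cools by 10 × 1 = 10°C, giving 22.3°C.
From 1700 m to 2900 m (saturated): cools by 5.4 × 1.2 = 6.48°C, giving 15.82°C.

15.82°C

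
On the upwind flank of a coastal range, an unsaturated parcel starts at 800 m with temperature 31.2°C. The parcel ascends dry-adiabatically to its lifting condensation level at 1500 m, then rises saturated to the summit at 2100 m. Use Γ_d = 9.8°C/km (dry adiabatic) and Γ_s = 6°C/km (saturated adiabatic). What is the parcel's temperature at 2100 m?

20.74°C

Dry to 1500 m: -9.8 × 0.7 km = -6.86°C, so T = 24.34°C.
Saturated to 2100 m: -6 × 0.6 km = -3.6°C, so T = 20.74°C.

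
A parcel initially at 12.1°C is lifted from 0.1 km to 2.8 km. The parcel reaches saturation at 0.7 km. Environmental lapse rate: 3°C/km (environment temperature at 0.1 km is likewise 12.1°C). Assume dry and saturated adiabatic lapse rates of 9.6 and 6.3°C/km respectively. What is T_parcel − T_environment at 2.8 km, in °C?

Parcel:
  Dry to 700 m: -9.6 × 0.6 km = -5.76°C, so T = 6.34°C.
  Saturated to 2800 m: -6.3 × 2.1 km = -13.23°C, so T = -6.89°C.
Environment:
  Environment to 2800 m: -3 × 2.7 km = -8.1°C, so T = 4°C.
T_parcel − T_env = -6.89 − 4 = -10.89°C

-10.89°C (parcel cooler than environment)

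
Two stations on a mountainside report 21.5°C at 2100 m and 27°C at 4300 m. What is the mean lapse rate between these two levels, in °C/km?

Γ = −ΔT/Δz = (21.5 − 27) / (4300 − 2100) m
  = -5.5°C / 2.2 km = -2.5°C/km

-2.5°C/km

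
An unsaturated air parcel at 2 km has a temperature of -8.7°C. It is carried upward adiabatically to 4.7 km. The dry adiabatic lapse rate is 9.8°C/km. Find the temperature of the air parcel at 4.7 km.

Dry adiabatic to 4700 m: -9.8 × 2.7 km = -26.46°C, so T = -35.16°C.

-35.16°C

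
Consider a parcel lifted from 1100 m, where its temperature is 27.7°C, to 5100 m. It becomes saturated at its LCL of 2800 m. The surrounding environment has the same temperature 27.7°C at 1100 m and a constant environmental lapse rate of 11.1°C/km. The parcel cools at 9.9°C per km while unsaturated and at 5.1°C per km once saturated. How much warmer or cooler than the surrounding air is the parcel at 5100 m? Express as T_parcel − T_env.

Parcel:
  From 1100 m to 2800 m (dry): cools by 9.9 × 1.7 = 16.83°C, giving 10.87°C.
  From 2800 m to 5100 m (saturated): cools by 5.1 × 2.3 = 11.73°C, giving -0.86°C.
Environment:
  From 1100 m to 5100 m (environment): cools by 11.1 × 4 = 44.4°C, giving -16.7°C.
T_parcel − T_env = -0.86 − (-16.7) = +15.84°C

+15.84°C (parcel warmer than environment)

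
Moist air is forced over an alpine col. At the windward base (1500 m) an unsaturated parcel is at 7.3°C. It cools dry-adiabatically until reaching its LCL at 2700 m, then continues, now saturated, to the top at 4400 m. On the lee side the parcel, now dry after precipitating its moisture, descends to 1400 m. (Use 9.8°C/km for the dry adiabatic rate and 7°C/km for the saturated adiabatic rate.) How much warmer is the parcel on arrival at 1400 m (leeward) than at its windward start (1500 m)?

+5.74°C

From 1500 m to 2700 m (dry): cools by 9.8 × 1.2 = 11.76°C, giving -4.46°C.
From 2700 m to 4400 m (saturated): cools by 7 × 1.7 = 11.9°C, giving -16.36°C.
From 4400 m to 1400 m (dry descent): warms by 9.8 × 3 = 29.4°C, giving 13.04°C.
Net change vs windward start: 13.04 − 7.3 = +5.74°C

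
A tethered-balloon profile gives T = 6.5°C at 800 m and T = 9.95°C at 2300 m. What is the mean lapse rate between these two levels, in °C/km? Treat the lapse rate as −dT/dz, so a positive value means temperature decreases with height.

-2.3°C/km

Γ = −ΔT/Δz = (6.5 − 9.95) / (2300 − 800) m
  = -3.45°C / 1.5 km = -2.3°C/km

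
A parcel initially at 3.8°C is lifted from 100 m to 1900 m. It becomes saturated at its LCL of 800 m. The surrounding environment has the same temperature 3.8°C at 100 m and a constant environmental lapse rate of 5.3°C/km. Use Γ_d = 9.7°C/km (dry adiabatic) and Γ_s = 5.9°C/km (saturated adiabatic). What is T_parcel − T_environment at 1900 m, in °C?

-3.74°C (parcel cooler than environment)

Parcel:
  From 100 m to 800 m (dry): cools by 9.7 × 0.7 = 6.79°C, giving -2.99°C.
  From 800 m to 1900 m (saturated): cools by 5.9 × 1.1 = 6.49°C, giving -9.48°C.
Environment:
  From 100 m to 1900 m (environment): cools by 5.3 × 1.8 = 9.54°C, giving -5.74°C.
T_parcel − T_env = -9.48 − (-5.74) = -3.74°C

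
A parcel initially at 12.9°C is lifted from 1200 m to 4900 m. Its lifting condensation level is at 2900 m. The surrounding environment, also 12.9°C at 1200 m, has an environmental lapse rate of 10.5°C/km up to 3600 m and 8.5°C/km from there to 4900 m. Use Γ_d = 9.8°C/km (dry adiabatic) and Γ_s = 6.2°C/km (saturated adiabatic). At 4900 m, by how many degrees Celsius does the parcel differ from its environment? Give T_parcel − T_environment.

+7.19°C (parcel warmer than environment)

Parcel:
  1200–2900 m, dry: Δz = 1.7 km ⇒ ΔT = -16.66°C; T = -3.76°C
  2900–4900 m, saturated: Δz = 2 km ⇒ ΔT = -12.4°C; T = -16.16°C
Environment:
  1200–3600 m, environment, lower layer: Δz = 2.4 km ⇒ ΔT = -25.2°C; T = -12.3°C
  3600–4900 m, environment, upper layer: Δz = 1.3 km ⇒ ΔT = -11.05°C; T = -23.35°C
T_parcel − T_env = -16.16 − (-23.35) = +7.19°C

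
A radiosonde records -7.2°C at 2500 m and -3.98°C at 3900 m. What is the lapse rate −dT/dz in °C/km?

Γ = −ΔT/Δz = (-7.2 − (-3.98)) / (3900 − 2500) m
  = -3.22°C / 1.4 km = -2.3°C/km

-2.3°C/km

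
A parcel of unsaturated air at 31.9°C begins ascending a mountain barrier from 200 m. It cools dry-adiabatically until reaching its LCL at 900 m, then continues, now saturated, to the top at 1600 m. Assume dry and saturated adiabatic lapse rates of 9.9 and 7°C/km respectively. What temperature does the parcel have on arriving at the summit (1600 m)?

20.07°C

From 200 m to 900 m (dry): cools by 9.9 × 0.7 = 6.93°C, giving 24.97°C.
From 900 m to 1600 m (saturated): cools by 7 × 0.7 = 4.9°C, giving 20.07°C.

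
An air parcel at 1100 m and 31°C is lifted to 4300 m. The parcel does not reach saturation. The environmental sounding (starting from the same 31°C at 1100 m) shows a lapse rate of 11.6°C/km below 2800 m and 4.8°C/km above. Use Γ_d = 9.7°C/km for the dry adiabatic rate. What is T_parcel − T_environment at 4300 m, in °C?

-4.12°C (parcel cooler than environment)

Parcel:
  1100 → 4300 m (dry, 9.7°C/km): ΔT = -9.7 × 3.2 = -31.04°C → T = -0.04°C
Environment:
  1100 → 2800 m (environment, lower layer, 11.6°C/km): ΔT = -11.6 × 1.7 = -19.72°C → T = 11.28°C
  2800 → 4300 m (environment, upper layer, 4.8°C/km): ΔT = -4.8 × 1.5 = -7.2°C → T = 4.08°C
T_parcel − T_env = -0.04 − 4.08 = -4.12°C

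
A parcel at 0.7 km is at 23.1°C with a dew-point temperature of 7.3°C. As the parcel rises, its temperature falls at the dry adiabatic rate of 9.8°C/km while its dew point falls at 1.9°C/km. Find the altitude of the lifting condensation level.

T and T_d converge at 9.8 − 1.9 = 7.9°C per km
Height above start = (23.1 − 7.3) / 7.9 = 2 km
LCL altitude = 700 m + 2000 m = 2700 m

2.7 km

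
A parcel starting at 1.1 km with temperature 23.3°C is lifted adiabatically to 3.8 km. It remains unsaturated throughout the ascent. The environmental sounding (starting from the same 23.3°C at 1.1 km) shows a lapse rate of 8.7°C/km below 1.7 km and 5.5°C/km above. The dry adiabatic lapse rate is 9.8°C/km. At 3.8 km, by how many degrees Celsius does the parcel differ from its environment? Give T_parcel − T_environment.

Parcel:
  1100 → 3800 m (dry, 9.8°C/km): ΔT = -9.8 × 2.7 = -26.46°C → T = -3.16°C
Environment:
  1100 → 1700 m (environment, lower layer, 8.7°C/km): ΔT = -8.7 × 0.6 = -5.22°C → T = 18.08°C
  1700 → 3800 m (environment, upper layer, 5.5°C/km): ΔT = -5.5 × 2.1 = -11.55°C → T = 6.53°C
T_parcel − T_env = -3.16 − 6.53 = -9.69°C

-9.69°C (parcel cooler than environment)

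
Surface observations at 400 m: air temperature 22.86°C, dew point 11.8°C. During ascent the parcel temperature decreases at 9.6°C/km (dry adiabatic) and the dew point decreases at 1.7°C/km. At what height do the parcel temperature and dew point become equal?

1800 m

T and T_d converge at 9.6 − 1.7 = 7.9°C per km
Height above start = (22.86 − 11.8) / 7.9 = 1.4 km
LCL altitude = 400 m + 1400 m = 1800 m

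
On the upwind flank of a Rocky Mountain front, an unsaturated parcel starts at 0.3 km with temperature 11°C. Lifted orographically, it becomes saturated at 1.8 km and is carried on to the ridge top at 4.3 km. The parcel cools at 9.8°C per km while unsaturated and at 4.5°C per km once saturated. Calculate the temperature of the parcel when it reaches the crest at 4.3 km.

300–1800 m, dry: Δz = 1.5 km ⇒ ΔT = -14.7°C; T = -3.7°C
1800–4300 m, saturated: Δz = 2.5 km ⇒ ΔT = -11.25°C; T = -14.95°C

-14.95°C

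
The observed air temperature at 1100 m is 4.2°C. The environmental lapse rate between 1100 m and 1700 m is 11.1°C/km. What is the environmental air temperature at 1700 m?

-2.46°C

1100 → 1700 m (environmental, 11.1°C/km): ΔT = -11.1 × 0.6 = -6.66°C → T = -2.46°C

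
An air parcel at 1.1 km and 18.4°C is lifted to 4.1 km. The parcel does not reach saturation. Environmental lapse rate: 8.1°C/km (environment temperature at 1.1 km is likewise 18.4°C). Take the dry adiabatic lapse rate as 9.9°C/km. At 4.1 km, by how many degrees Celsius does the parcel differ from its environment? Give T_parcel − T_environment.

Parcel:
  From 1100 m to 4100 m (dry): cools by 9.9 × 3 = 29.7°C, giving -11.3°C.
Environment:
  From 1100 m to 4100 m (environment): cools by 8.1 × 3 = 24.3°C, giving -5.9°C.
T_parcel − T_env = -11.3 − (-5.9) = -5.4°C

-5.4°C (parcel cooler than environment)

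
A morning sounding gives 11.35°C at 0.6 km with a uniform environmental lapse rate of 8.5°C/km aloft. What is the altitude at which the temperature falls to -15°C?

Height above start = (11.35 − (-15)) / 8.5 = 3.1 km
Altitude = 600 m + 3100 m = 3700 m

3.7 km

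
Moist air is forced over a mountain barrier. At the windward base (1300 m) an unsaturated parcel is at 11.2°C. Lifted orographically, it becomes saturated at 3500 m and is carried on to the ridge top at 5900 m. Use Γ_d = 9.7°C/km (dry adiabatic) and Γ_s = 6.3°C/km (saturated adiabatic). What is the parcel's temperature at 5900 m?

From 1300 m to 3500 m (dry): cools by 9.7 × 2.2 = 21.34°C, giving -10.14°C.
From 3500 m to 5900 m (saturated): cools by 6.3 × 2.4 = 15.12°C, giving -25.26°C.

-25.26°C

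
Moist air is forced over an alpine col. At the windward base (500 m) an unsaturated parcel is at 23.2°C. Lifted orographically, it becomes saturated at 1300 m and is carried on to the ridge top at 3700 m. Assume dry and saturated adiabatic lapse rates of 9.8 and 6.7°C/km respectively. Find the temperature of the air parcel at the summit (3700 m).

Dry to 1300 m: -9.8 × 0.8 km = -7.84°C, so T = 15.36°C.
Saturated to 3700 m: -6.7 × 2.4 km = -16.08°C, so T = -0.72°C.

-0.72°C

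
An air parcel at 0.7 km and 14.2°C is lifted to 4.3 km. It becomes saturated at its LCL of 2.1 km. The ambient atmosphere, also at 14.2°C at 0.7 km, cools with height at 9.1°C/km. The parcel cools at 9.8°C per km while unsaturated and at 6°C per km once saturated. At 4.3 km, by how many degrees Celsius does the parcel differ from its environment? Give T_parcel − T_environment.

+5.84°C (parcel warmer than environment)

Parcel:
  700 → 2100 m (dry, 9.8°C/km): ΔT = -9.8 × 1.4 = -13.72°C → T = 0.48°C
  2100 → 4300 m (saturated, 6°C/km): ΔT = -6 × 2.2 = -13.2°C → T = -12.72°C
Environment:
  700 → 4300 m (environment, 9.1°C/km): ΔT = -9.1 × 3.6 = -32.76°C → T = -18.56°C
T_parcel − T_env = -12.72 − (-18.56) = +5.84°C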